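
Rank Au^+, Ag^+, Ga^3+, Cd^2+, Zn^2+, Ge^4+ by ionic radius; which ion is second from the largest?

Ag^+

Work out protons and electrons: Ge^4+: 28 e⁻, Z=32, Ga^3+: 28 e⁻, Z=31, Zn^2+: 28 e⁻, Z=30, Cd^2+: 46 e⁻, Z=48, Ag^+: 46 e⁻, Z=47, Au^+: 78 e⁻, Z=79. Ge^4+ < Ga^3+ (both 28 e⁻, Z=32>31); Ga^3+ < Zn^2+ (isoelectronic, higher Z=31 is smaller); Zn^2+ < Cd^2+ (same group, 1 shell fewer); Cd^2+ < Ag^+ (isoelectronic, higher Z=48 is smaller); Ag^+ < Au^+ (same group, 1 shell fewer).
So the order is Ge^4+ < Ga^3+ < Zn^2+ < Cd^2+ < Ag^+ < Au^+; the 2nd-largest ion is Ag^+.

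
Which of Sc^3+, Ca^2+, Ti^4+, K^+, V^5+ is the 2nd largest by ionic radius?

Ca^2+

These species are isoelectronic with 18 electrons. The only difference is the number of protons: V^5+ (Z=23), Ti^4+ (Z=22), Sc^3+ (Z=21), Ca^2+ (Z=20), K^+ (Z=19). The strongest nuclear pull (V^5+) gives the smallest ion.
Ordering: V^5+ < Ti^4+ < Sc^3+ < Ca^2+ < K^+. The 2nd largest is Ca^2+.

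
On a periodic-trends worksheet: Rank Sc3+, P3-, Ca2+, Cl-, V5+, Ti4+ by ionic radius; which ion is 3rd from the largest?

All of these have 18 electrons (isoelectronic). With the same electron cloud, the ion with the most protons pulls it in tightest. Nuclear charges: V5+ (Z=23), Ti4+ (Z=22), Sc3+ (Z=21), Ca2+ (Z=20), Cl- (Z=17), P3- (Z=15). Highest Z is smallest.
Ordering: V5+ < Ti4+ < Sc3+ < Ca2+ < Cl- < P3-. The 3rd largest is Ca2+.

Ca2+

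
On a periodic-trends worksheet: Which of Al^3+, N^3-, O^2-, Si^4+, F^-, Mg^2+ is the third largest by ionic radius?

Isoelectronic series (10 e⁻ each). Size is set by nuclear charge: more protons means a smaller ion. Si^4+ (Z=14), Al^3+ (Z=13), Mg^2+ (Z=12), F^- (Z=9), O^2- (Z=8), N^3- (Z=7).
Ordering: Si^4+ < Al^3+ < Mg^2+ < F^- < O^2- < N^3-. The third largest is F^-.

F^-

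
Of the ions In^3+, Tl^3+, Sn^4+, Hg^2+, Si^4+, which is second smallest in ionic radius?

Sn^4+

First list Z and electron count for each: Si^4+ (Z=14, 10 e⁻), Sn^4+ (Z=50, 46 e⁻), In^3+ (Z=49, 46 e⁻), Tl^3+ (Z=81, 78 e⁻), Hg^2+ (Z=80, 78 e⁻). Si^4+ < Sn^4+ (same group, period 3 vs 5); Sn^4+ < In^3+ (both 46 e⁻, Z=50>49); In^3+ < Tl^3+ (same group, period 5 vs 6); Tl^3+ < Hg^2+ (isoelectronic, higher Z=81 is smaller).
Full ascending order: Si^4+ < Sn^4+ < In^3+ < Tl^3+ < Hg^2+. Counting from the smallest, position 2 is Sn^4+.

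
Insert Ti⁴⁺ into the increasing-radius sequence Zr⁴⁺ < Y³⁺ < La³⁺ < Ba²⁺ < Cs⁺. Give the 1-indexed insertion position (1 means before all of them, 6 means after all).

First list Z and electron count for each: Ti⁴⁺: 18 e⁻, Z=22, Zr⁴⁺: 36 e⁻, Z=40, Y³⁺: 36 e⁻, Z=39, La³⁺: 54 e⁻, Z=57, Ba²⁺: 54 e⁻, Z=56, Cs⁺: 54 e⁻, Z=55. Ti⁴⁺ < Zr⁴⁺ (same group, 1 shell fewer); Zr⁴⁺ < Y³⁺ (isoelectronic, higher Z=40 is smaller); Y³⁺ < La³⁺ (same group, period 5 vs 6); La³⁺ < Ba²⁺ (isoelectronic, higher Z=57 is smaller); Ba²⁺ < Cs⁺ (both 54 e⁻, Z=56>55).
With Ti⁴⁺ included the full order is Ti⁴⁺ < Zr⁴⁺ < Y³⁺ < La³⁺ < Ba²⁺ < Cs⁺, so it takes position 1.

1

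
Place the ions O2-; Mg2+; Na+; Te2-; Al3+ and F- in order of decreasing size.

Work out protons and electrons: Al3+: 10 e⁻, Z=13, Mg2+: 10 e⁻, Z=12, Na+: 10 e⁻, Z=11, F-: 10 e⁻, Z=9, O2-: 10 e⁻, Z=8, Te2-: 54 e⁻, Z=52. Al3+ < Mg2+ (isoelectronic, higher Z=13 is smaller); Mg2+ < Na+ (isoelectronic, higher Z=12 is smaller); Na+ < F- (isoelectronic, higher Z=11 is smaller); F- < O2- (isoelectronic, higher Z=9 is smaller); O2- < Te2- (same group, 3 shells fewer).

Te2- > O2- > F- > Na+ > Mg2+ > Al3+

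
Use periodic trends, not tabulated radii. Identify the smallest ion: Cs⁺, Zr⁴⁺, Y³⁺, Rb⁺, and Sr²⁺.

Zr⁴⁺

Zr⁴⁺ has 36 e⁻ (Z=40), Y³⁺ has 36 e⁻ (Z=39), Sr²⁺ has 36 e⁻ (Z=38), Rb⁺ has 36 e⁻ (Z=37), Cs⁺ has 54 e⁻ (Z=55). Zr⁴⁺ < Y³⁺ (isoelectronic, higher Z=40 is smaller); Y³⁺ < Sr²⁺ (isoelectronic, higher Z=39 is smaller); Sr²⁺ < Rb⁺ (isoelectronic, higher Z=38 is smaller); Rb⁺ < Cs⁺ (same group, period 5 vs 6).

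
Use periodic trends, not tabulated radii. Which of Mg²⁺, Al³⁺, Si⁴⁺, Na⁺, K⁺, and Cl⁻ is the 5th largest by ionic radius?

First list Z and electron count for each: Si⁴⁺ (Z=14, 10 e⁻), Al³⁺ (Z=13, 10 e⁻), Mg²⁺ (Z=12, 10 e⁻), Na⁺ (Z=11, 10 e⁻), K⁺ (Z=19, 18 e⁻), Cl⁻ (Z=17, 18 e⁻). Si⁴⁺ < Al³⁺ (both 10 e⁻, Z=14>13); Al³⁺ < Mg²⁺ (both 10 e⁻, Z=13>12); Mg²⁺ < Na⁺ (both 10 e⁻, Z=12>11); Na⁺ < K⁺ (same group, 1 shell fewer); K⁺ < Cl⁻ (isoelectronic, higher Z=19 is smaller).
That gives Si⁴⁺ < Al³⁺ < Mg²⁺ < Na⁺ < K⁺ < Cl⁻. From the largest end, number 5 is Al³⁺.

Al³⁺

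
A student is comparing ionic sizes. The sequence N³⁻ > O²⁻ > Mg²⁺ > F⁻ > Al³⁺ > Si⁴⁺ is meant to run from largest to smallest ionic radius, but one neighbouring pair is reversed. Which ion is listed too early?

Mg²⁺

Check each adjacent pair. Mg²⁺ and F⁻ are reversed: both have 10 electrons but Z(Mg)=12 > Z(F)=9, so Mg²⁺ should be the smaller of the two. No other neighbouring pair contradicts the periodic trends, so Mg²⁺ is the ion listed too early.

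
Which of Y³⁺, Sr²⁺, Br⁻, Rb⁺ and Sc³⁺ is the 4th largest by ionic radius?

Y³⁺

Electron counts and nuclear charges: Sc³⁺ (Z=21, 18 e⁻), Y³⁺ (Z=39, 36 e⁻), Sr²⁺ (Z=38, 36 e⁻), Rb⁺ (Z=37, 36 e⁻), Br⁻ (Z=35, 36 e⁻). Sc³⁺ < Y³⁺ (same group, period 4 vs 5); Y³⁺ < Sr²⁺ (both 36 e⁻, Z=39>38); Sr²⁺ < Rb⁺ (both 36 e⁻, Z=38>37); Rb⁺ < Br⁻ (both 36 e⁻, Z=37>35).
Full ascending order: Sc³⁺ < Y³⁺ < Sr²⁺ < Rb⁺ < Br⁻. Counting from the largest, position 4 is Y³⁺.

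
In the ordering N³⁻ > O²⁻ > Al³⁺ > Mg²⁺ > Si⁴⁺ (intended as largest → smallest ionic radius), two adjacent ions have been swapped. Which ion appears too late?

Mg²⁺

Scanning neighbour by neighbour, only Al³⁺/Mg²⁺ violates a trend: they are isoelectronic (10 e⁻) and Al has more protons than Mg (13 vs 12), making Al³⁺ smaller. That makes Mg²⁺ the one sitting a position late relative to where it belongs.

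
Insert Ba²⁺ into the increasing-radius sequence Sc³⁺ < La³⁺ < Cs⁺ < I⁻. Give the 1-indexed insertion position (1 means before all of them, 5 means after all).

3

First list Z and electron count for each: Sc³⁺: 18 e⁻, Z=21, La³⁺: 54 e⁻, Z=57, Ba²⁺: 54 e⁻, Z=56, Cs⁺: 54 e⁻, Z=55, I⁻: 54 e⁻, Z=53. Sc³⁺ < La³⁺ (same group, period 4 vs 6); La³⁺ < Ba²⁺ (isoelectronic, higher Z=57 is smaller); Ba²⁺ < Cs⁺ (isoelectronic, higher Z=56 is smaller); Cs⁺ < I⁻ (isoelectronic, higher Z=55 is smaller).
Merged order: Sc³⁺ < La³⁺ < Ba²⁺ < Cs⁺ < I⁻ — Ba²⁺ is number 3.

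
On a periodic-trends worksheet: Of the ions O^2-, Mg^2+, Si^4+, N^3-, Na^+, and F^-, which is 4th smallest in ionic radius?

These species are isoelectronic with 10 electrons. The only difference is the number of protons: Si^4+ (Z=14), Mg^2+ (Z=12), Na^+ (Z=11), F^- (Z=9), O^2- (Z=8), N^3- (Z=7). The strongest nuclear pull (Si^4+) gives the smallest ion.
Full ascending order: Si^4+ < Mg^2+ < Na^+ < F^- < O^2- < N^3-. Counting from the smallest, position 4 is F^-.

F^-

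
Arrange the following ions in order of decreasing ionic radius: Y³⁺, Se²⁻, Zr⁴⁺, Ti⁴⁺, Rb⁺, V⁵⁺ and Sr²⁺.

Work out protons and electrons: V⁵⁺ (Z=23, 18 e⁻), Ti⁴⁺ (Z=22, 18 e⁻), Zr⁴⁺ (Z=40, 36 e⁻), Y³⁺ (Z=39, 36 e⁻), Sr²⁺ (Z=38, 36 e⁻), Rb⁺ (Z=37, 36 e⁻), Se²⁻ (Z=34, 36 e⁻). V⁵⁺ < Ti⁴⁺ (both 18 e⁻, Z=23>22); Ti⁴⁺ < Zr⁴⁺ (same group, period 4 vs 5); Zr⁴⁺ < Y³⁺ (both 36 e⁻, Z=40>39); Y³⁺ < Sr²⁺ (isoelectronic, higher Z=39 is smaller); Sr²⁺ < Rb⁺ (isoelectronic, higher Z=38 is smaller); Rb⁺ < Se²⁻ (both 36 e⁻, Z=37>34).

Se²⁻ > Rb⁺ > Sr²⁺ > Y³⁺ > Zr⁴⁺ > Ti⁴⁺ > V⁵⁺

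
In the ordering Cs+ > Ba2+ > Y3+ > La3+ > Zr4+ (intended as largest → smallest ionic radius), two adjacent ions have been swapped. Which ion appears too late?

La3+

Compare adjacent ions: same group and charge — period 5 sits above period 6, so Y3+ is smaller — yet in this decreasing list Y3+ sits before La3+. Nothing else is reversed, so La3+ should move one place to the left.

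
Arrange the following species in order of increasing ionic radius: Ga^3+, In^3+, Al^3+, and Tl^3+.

Al^3+ < Ga^3+ < In^3+ < Tl^3+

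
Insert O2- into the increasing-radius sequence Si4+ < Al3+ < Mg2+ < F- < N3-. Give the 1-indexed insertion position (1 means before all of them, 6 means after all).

5

Each ion has 10 electrons. The ranking follows nuclear charge in reverse — greater Z gives a smaller radius. Si4+ (Z=14), Al3+ (Z=13), Mg2+ (Z=12), F- (Z=9), O2- (Z=8), N3- (Z=7).
Putting O2- in gives Si4+ < Al3+ < Mg2+ < F- < O2- < N3-; it lands at slot 5.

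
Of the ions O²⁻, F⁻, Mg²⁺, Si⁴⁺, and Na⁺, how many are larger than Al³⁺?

4

Isoelectronic series (10 e⁻ each). Size is set by nuclear charge: more protons means a smaller ion. Si⁴⁺ (Z=14), Al³⁺ (Z=13), Mg²⁺ (Z=12), Na⁺ (Z=11), F⁻ (Z=9), O²⁻ (Z=8).
Ordering all of them (including Al³⁺) by radius gives Si⁴⁺ < Al³⁺ < Mg²⁺ < Na⁺ < F⁻ < O²⁻. That's 4.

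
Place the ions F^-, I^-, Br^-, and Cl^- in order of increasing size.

These ions sit in one column with identical charge. Each step down the periodic table adds a principal shell, increasing the radius.

F^- < Cl^- < Br^- < I^-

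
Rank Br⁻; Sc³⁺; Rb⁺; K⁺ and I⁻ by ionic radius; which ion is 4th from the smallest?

Electron counts and nuclear charges: Sc³⁺ has 18 e⁻ (Z=21), K⁺ has 18 e⁻ (Z=19), Rb⁺ has 36 e⁻ (Z=37), Br⁻ has 36 e⁻ (Z=35), I⁻ has 54 e⁻ (Z=53). Sc³⁺ < K⁺ (isoelectronic, higher Z=21 is smaller); K⁺ < Rb⁺ (same group, 1 shell fewer); Rb⁺ < Br⁻ (isoelectronic, higher Z=37 is smaller); Br⁻ < I⁻ (same group, 1 shell fewer).
So the order is Sc³⁺ < K⁺ < Rb⁺ < Br⁻ < I⁻; the 4th-smallest ion is Br⁻.

Br⁻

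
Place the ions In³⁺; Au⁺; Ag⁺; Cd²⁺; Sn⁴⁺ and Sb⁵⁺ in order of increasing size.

Sb⁵⁺ < Sn⁴⁺ < In³⁺ < Cd²⁺ < Ag⁺ < Au⁺

First list Z and electron count for each: Sb⁵⁺ (Z=51, 46 e⁻), Sn⁴⁺ (Z=50, 46 e⁻), In³⁺ (Z=49, 46 e⁻), Cd²⁺ (Z=48, 46 e⁻), Ag⁺ (Z=47, 46 e⁻), Au⁺ (Z=79, 78 e⁻). Sb⁵⁺ < Sn⁴⁺ (isoelectronic, higher Z=51 is smaller); Sn⁴⁺ < In³⁺ (both 46 e⁻, Z=50>49); In³⁺ < Cd²⁺ (both 46 e⁻, Z=49>48); Cd²⁺ < Ag⁺ (isoelectronic, higher Z=48 is smaller); Ag⁺ < Au⁺ (same group, period 5 vs 6).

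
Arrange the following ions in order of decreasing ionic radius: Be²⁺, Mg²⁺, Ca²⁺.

Same group, same charge. Going down the group adds an extra shell of electrons, so the ion gets larger: Be²⁺ is highest in the group and smallest.

Ca²⁺ > Mg²⁺ > Be²⁺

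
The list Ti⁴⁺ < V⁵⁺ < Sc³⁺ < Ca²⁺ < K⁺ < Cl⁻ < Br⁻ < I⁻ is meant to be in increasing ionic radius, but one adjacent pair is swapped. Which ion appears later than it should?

V⁵⁺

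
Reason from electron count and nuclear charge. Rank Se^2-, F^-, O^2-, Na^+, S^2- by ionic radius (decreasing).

Na^+ (Z=11, 10 e⁻), F^- (Z=9, 10 e⁻), O^2- (Z=8, 10 e⁻), S^2- (Z=16, 18 e⁻), Se^2- (Z=34, 36 e⁻). Na^+ < F^- (both 10 e⁻, Z=11>9); F^- < O^2- (isoelectronic, higher Z=9 is smaller); O^2- < S^2- (same group, period 2 vs 3); S^2- < Se^2- (same group, period 3 vs 4).

Se^2- > S^2- > O^2- > F^- > Na^+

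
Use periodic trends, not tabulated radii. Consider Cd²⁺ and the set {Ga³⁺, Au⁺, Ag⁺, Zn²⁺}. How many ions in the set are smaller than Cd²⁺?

Tabulating Z and e⁻: Ga³⁺: 28 e⁻, Z=31, Zn²⁺: 28 e⁻, Z=30, Cd²⁺: 46 e⁻, Z=48, Ag⁺: 46 e⁻, Z=47, Au⁺: 78 e⁻, Z=79. Ga³⁺ < Zn²⁺ (isoelectronic, higher Z=31 is smaller); Zn²⁺ < Cd²⁺ (same group, 1 shell fewer); Cd²⁺ < Ag⁺ (both 46 e⁻, Z=48>47); Ag⁺ < Au⁺ (same group, 1 shell fewer).
Overall: Ga³⁺ < Zn²⁺ < Cd²⁺ < Ag⁺ < Au⁺. Cd²⁺ has 2 below it and 2 above. Count: 2.

2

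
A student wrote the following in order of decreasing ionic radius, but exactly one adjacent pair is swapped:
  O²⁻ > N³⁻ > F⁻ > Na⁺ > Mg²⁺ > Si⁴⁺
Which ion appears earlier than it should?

The pair O²⁻, N³⁻ is the wrong way round — O²⁻ and N³⁻ share 10 electrons; the higher nuclear charge on O (Z=8) contracts it more, so O²⁻ < N³⁻. All other adjacent pairs agree with periodic trends, so O²⁻ is the misplaced ion.

O²⁻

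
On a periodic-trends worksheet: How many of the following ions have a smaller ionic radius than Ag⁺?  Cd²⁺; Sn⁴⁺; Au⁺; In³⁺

3

Electron counts and nuclear charges: Sn⁴⁺ (Z=50, 46 e⁻), In³⁺ (Z=49, 46 e⁻), Cd²⁺ (Z=48, 46 e⁻), Ag⁺ (Z=47, 46 e⁻), Au⁺ (Z=79, 78 e⁻). Sn⁴⁺ < In³⁺ (both 46 e⁻, Z=50>49); In³⁺ < Cd²⁺ (both 46 e⁻, Z=49>48); Cd²⁺ < Ag⁺ (both 46 e⁻, Z=48>47); Ag⁺ < Au⁺ (same group, 1 shell fewer).
Placing each against Ag⁺: smaller — Sn⁴⁺, In³⁺, Cd²⁺; larger — Au⁺. So 3 are smaller.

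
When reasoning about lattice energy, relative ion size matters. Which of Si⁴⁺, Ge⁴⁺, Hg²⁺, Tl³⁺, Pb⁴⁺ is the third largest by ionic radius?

Si⁴⁺: 10 e⁻, Z=14, Ge⁴⁺: 28 e⁻, Z=32, Pb⁴⁺: 78 e⁻, Z=82, Tl³⁺: 78 e⁻, Z=81, Hg²⁺: 78 e⁻, Z=80. Si⁴⁺ < Ge⁴⁺ (same group, 1 shell fewer); Ge⁴⁺ < Pb⁴⁺ (same group, 2 shells fewer); Pb⁴⁺ < Tl³⁺ (isoelectronic, higher Z=82 is smaller); Tl³⁺ < Hg²⁺ (isoelectronic, higher Z=81 is smaller).
Ordering: Si⁴⁺ < Ge⁴⁺ < Pb⁴⁺ < Tl³⁺ < Hg²⁺. The third largest is Pb⁴⁺.

Pb⁴⁺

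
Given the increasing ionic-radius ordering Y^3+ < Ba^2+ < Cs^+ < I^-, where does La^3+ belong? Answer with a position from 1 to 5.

First list Z and electron count for each: Y^3+: 36 e⁻, Z=39, La^3+: 54 e⁻, Z=57, Ba^2+: 54 e⁻, Z=56, Cs^+: 54 e⁻, Z=55, I^-: 54 e⁻, Z=53. Y^3+ < La^3+ (same group, period 5 vs 6); La^3+ < Ba^2+ (isoelectronic, higher Z=57 is smaller); Ba^2+ < Cs^+ (both 54 e⁻, Z=56>55); Cs^+ < I^- (isoelectronic, higher Z=55 is smaller).
Merged order: Y^3+ < La^3+ < Ba^2+ < Cs^+ < I^- — La^3+ is number 2.

2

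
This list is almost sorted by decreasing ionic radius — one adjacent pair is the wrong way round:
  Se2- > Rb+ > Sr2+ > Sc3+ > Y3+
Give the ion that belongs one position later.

Compare adjacent ions: both in group 3 with the same charge; Sc3+ (period 4) has the smaller radius — yet in this decreasing list Sc3+ sits before Y3+. Nothing else is reversed, so Sc3+ should move one place to the right.

Sc3+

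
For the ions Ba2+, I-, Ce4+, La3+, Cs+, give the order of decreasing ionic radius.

Each ion has 54 electrons. The ranking follows nuclear charge in reverse — greater Z gives a smaller radius. Ce4+ (Z=58), La3+ (Z=57), Ba2+ (Z=56), Cs+ (Z=55), I- (Z=53).

I- > Cs+ > Ba2+ > La3+ > Ce4+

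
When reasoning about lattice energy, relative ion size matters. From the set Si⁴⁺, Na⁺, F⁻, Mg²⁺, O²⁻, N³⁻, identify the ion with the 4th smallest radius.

All of these have 10 electrons (isoelectronic). With the same electron cloud, the ion with the most protons pulls it in tightest. Nuclear charges: Si⁴⁺ (Z=14), Mg²⁺ (Z=12), Na⁺ (Z=11), F⁻ (Z=9), O²⁻ (Z=8), N³⁻ (Z=7). Highest Z is smallest.
So the order is Si⁴⁺ < Mg²⁺ < Na⁺ < F⁻ < O²⁻ < N³⁻; the 4th-smallest ion is F⁻.

F⁻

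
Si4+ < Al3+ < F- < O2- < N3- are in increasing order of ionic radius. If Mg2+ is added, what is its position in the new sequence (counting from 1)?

3

Each ion has 10 electrons. The ranking follows nuclear charge in reverse — greater Z gives a smaller radius. Si4+ (Z=14), Al3+ (Z=13), Mg2+ (Z=12), F- (Z=9), O2- (Z=8), N3- (Z=7).
Merged order: Si4+ < Al3+ < Mg2+ < F- < O2- < N3- — Mg2+ is number 3.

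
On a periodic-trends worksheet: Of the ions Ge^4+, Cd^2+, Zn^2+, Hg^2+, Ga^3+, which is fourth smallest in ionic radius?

Tabulating Z and e⁻: Ge^4+ has 28 e⁻ (Z=32), Ga^3+ has 28 e⁻ (Z=31), Zn^2+ has 28 e⁻ (Z=30), Cd^2+ has 46 e⁻ (Z=48), Hg^2+ has 78 e⁻ (Z=80). Ge^4+ < Ga^3+ (both 28 e⁻, Z=32>31); Ga^3+ < Zn^2+ (both 28 e⁻, Z=31>30); Zn^2+ < Cd^2+ (same group, 1 shell fewer); Cd^2+ < Hg^2+ (same group, 1 shell fewer).
Ordering: Ge^4+ < Ga^3+ < Zn^2+ < Cd^2+ < Hg^2+. The fourth smallest is Cd^2+.

Cd^2+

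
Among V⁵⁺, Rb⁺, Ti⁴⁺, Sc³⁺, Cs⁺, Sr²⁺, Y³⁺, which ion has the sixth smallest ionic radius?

Work out protons and electrons: V⁵⁺: 18 e⁻, Z=23, Ti⁴⁺: 18 e⁻, Z=22, Sc³⁺: 18 e⁻, Z=21, Y³⁺: 36 e⁻, Z=39, Sr²⁺: 36 e⁻, Z=38, Rb⁺: 36 e⁻, Z=37, Cs⁺: 54 e⁻, Z=55. V⁵⁺ < Ti⁴⁺ (both 18 e⁻, Z=23>22); Ti⁴⁺ < Sc³⁺ (isoelectronic, higher Z=22 is smaller); Sc³⁺ < Y³⁺ (same group, period 4 vs 5); Y³⁺ < Sr²⁺ (both 36 e⁻, Z=39>38); Sr²⁺ < Rb⁺ (isoelectronic, higher Z=38 is smaller); Rb⁺ < Cs⁺ (same group, period 5 vs 6).
That gives V⁵⁺ < Ti⁴⁺ < Sc³⁺ < Y³⁺ < Sr²⁺ < Rb⁺ < Cs⁺. From the smallest end, number 6 is Rb⁺.

Rb⁺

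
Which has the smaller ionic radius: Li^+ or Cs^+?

Li^+

These ions sit in one column with identical charge. Each step down the periodic table adds a principal shell, increasing the radius.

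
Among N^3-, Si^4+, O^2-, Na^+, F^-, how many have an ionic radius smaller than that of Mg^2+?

Each ion has 10 electrons. The ranking follows nuclear charge in reverse — greater Z gives a smaller radius. Si^4+ (Z=14), Mg^2+ (Z=12), Na^+ (Z=11), F^- (Z=9), O^2- (Z=8), N^3- (Z=7).
Relative to Mg^2+, the ions that are smaller are Si^4+. That's 1.

1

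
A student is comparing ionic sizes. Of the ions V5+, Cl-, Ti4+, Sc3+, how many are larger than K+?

1

Each ion has 18 electrons. The ranking follows nuclear charge in reverse — greater Z gives a smaller radius. V5+ (Z=23), Ti4+ (Z=22), Sc3+ (Z=21), K+ (Z=19), Cl- (Z=17).
Overall: V5+ < Ti4+ < Sc3+ < K+ < Cl-. K+ has 3 below it and 1 above. Count: 1.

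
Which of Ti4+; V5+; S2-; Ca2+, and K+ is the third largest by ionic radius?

Isoelectronic series (18 e⁻ each). Size is set by nuclear charge: more protons means a smaller ion. V5+ (Z=23), Ti4+ (Z=22), Ca2+ (Z=20), K+ (Z=19), S2- (Z=16).
So the order is V5+ < Ti4+ < Ca2+ < K+ < S2-; the 3rd-largest ion is Ca2+.

Ca2+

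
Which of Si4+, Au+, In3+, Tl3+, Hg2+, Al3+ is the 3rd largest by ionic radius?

Tl3+

Work out protons and electrons: Si4+: 10 e⁻, Z=14, Al3+: 10 e⁻, Z=13, In3+: 46 e⁻, Z=49, Tl3+: 78 e⁻, Z=81, Hg2+: 78 e⁻, Z=80, Au+: 78 e⁻, Z=79. Si4+ < Al3+ (both 10 e⁻, Z=14>13); Al3+ < In3+ (same group, period 3 vs 5); In3+ < Tl3+ (same group, 1 shell fewer); Tl3+ < Hg2+ (both 78 e⁻, Z=81>80); Hg2+ < Au+ (both 78 e⁻, Z=80>79).
Full ascending order: Si4+ < Al3+ < In3+ < Tl3+ < Hg2+ < Au+. Counting from the largest, position 3 is Tl3+.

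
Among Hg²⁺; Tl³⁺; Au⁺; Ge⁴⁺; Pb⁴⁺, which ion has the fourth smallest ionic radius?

Work out protons and electrons: Ge⁴⁺ has 28 e⁻ (Z=32), Pb⁴⁺ has 78 e⁻ (Z=82), Tl³⁺ has 78 e⁻ (Z=81), Hg²⁺ has 78 e⁻ (Z=80), Au⁺ has 78 e⁻ (Z=79). Ge⁴⁺ < Pb⁴⁺ (same group, period 4 vs 6); Pb⁴⁺ < Tl³⁺ (isoelectronic, higher Z=82 is smaller); Tl³⁺ < Hg²⁺ (both 78 e⁻, Z=81>80); Hg²⁺ < Au⁺ (isoelectronic, higher Z=80 is smaller).
Full ascending order: Ge⁴⁺ < Pb⁴⁺ < Tl³⁺ < Hg²⁺ < Au⁺. Counting from the smallest, position 4 is Hg²⁺.

Hg²⁺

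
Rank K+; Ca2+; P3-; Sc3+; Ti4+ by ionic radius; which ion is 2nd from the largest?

K+

These species are isoelectronic with 18 electrons. The only difference is the number of protons: Ti4+ (Z=22), Sc3+ (Z=21), Ca2+ (Z=20), K+ (Z=19), P3- (Z=15). The strongest nuclear pull (Ti4+) gives the smallest ion.
Ordering: Ti4+ < Sc3+ < Ca2+ < K+ < P3-. The 2nd largest is K+.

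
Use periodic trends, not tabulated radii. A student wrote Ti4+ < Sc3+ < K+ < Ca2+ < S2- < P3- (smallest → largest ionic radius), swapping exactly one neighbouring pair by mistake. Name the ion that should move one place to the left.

Ca2+

Check each adjacent pair. K+ and Ca2+ are reversed: both have 18 electrons but Z(Ca)=20 > Z(K)=19, so Ca2+ should be the smaller of the two. No other neighbouring pair contradicts the periodic trends, so Ca2+ is the ion listed too late.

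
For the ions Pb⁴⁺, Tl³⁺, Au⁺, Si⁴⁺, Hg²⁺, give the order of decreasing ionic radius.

Electron counts and nuclear charges: Si⁴⁺ has 10 e⁻ (Z=14), Pb⁴⁺ has 78 e⁻ (Z=82), Tl³⁺ has 78 e⁻ (Z=81), Hg²⁺ has 78 e⁻ (Z=80), Au⁺ has 78 e⁻ (Z=79). Si⁴⁺ < Pb⁴⁺ (same group, period 3 vs 6); Pb⁴⁺ < Tl³⁺ (both 78 e⁻, Z=82>81); Tl³⁺ < Hg²⁺ (isoelectronic, higher Z=81 is smaller); Hg²⁺ < Au⁺ (isoelectronic, higher Z=80 is smaller).

Au⁺ > Hg²⁺ > Tl³⁺ > Pb⁴⁺ > Si⁴⁺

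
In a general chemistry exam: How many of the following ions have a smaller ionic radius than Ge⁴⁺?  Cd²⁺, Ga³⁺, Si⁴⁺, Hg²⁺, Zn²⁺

Work out protons and electrons: Si⁴⁺ (Z=14, 10 e⁻), Ge⁴⁺ (Z=32, 28 e⁻), Ga³⁺ (Z=31, 28 e⁻), Zn²⁺ (Z=30, 28 e⁻), Cd²⁺ (Z=48, 46 e⁻), Hg²⁺ (Z=80, 78 e⁻). Si⁴⁺ < Ge⁴⁺ (same group, 1 shell fewer); Ge⁴⁺ < Ga³⁺ (isoelectronic, higher Z=32 is smaller); Ga³⁺ < Zn²⁺ (isoelectronic, higher Z=31 is smaller); Zn²⁺ < Cd²⁺ (same group, period 4 vs 5); Cd²⁺ < Hg²⁺ (same group, period 5 vs 6).
Overall: Si⁴⁺ < Ge⁴⁺ < Ga³⁺ < Zn²⁺ < Cd²⁺ < Hg²⁺. Ge⁴⁺ has 1 below it and 4 above. That's 1.

1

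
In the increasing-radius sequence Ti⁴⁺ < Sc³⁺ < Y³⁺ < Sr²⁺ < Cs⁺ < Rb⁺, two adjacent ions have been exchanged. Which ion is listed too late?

The pair Cs⁺, Rb⁺ is the wrong way round — both in group 1 with the same charge; Rb⁺ (period 5) has the smaller radius. All other adjacent pairs agree with periodic trends, so Rb⁺ is the misplaced ion.

Rb⁺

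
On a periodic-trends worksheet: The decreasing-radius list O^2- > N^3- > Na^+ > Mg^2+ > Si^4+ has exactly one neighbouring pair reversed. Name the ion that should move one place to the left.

Compare adjacent ions: O^2- and N^3- share 10 electrons; the higher nuclear charge on O (Z=8) contracts it more, so O^2- < N^3- — yet in this decreasing list O^2- sits before N^3-. Nothing else is reversed, so N^3- should move one place to the left.

N^3-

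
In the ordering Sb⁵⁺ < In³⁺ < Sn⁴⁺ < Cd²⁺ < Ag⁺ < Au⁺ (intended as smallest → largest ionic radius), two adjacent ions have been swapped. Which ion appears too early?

The pair In³⁺, Sn⁴⁺ is the wrong way round — both have 46 electrons but Z(Sn)=50 > Z(In)=49, so Sn⁴⁺ should be the smaller of the two. All other adjacent pairs agree with periodic trends, so In³⁺ is the misplaced ion.

In³⁺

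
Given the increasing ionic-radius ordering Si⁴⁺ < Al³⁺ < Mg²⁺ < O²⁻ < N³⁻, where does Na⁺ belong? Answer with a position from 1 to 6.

Isoelectronic series (10 e⁻ each). Size is set by nuclear charge: more protons means a smaller ion. Si⁴⁺ (Z=14), Al³⁺ (Z=13), Mg²⁺ (Z=12), Na⁺ (Z=11), O²⁻ (Z=8), N³⁻ (Z=7).
Putting Na⁺ in gives Si⁴⁺ < Al³⁺ < Mg²⁺ < Na⁺ < O²⁻ < N³⁻; it lands at slot 4.

4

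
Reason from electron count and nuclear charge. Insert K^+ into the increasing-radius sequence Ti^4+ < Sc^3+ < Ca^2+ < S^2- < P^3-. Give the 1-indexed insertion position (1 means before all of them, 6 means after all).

4

Isoelectronic series (18 e⁻ each). Size is set by nuclear charge: more protons means a smaller ion. Ti^4+ (Z=22), Sc^3+ (Z=21), Ca^2+ (Z=20), K^+ (Z=19), S^2- (Z=16), P^3- (Z=15).
With K^+ included the full order is Ti^4+ < Sc^3+ < Ca^2+ < K^+ < S^2- < P^3-, so it takes position 4.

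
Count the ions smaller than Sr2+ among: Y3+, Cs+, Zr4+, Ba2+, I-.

2

Tabulating Z and e⁻: Zr4+ (Z=40, 36 e⁻), Y3+ (Z=39, 36 e⁻), Sr2+ (Z=38, 36 e⁻), Ba2+ (Z=56, 54 e⁻), Cs+ (Z=55, 54 e⁻), I- (Z=53, 54 e⁻). Zr4+ < Y3+ (isoelectronic, higher Z=40 is smaller); Y3+ < Sr2+ (both 36 e⁻, Z=39>38); Sr2+ < Ba2+ (same group, period 5 vs 6); Ba2+ < Cs+ (isoelectronic, higher Z=56 is smaller); Cs+ < I- (both 54 e⁻, Z=55>53).
Relative to Sr2+, the ions that are smaller are Zr4+, Y3+. That's 2.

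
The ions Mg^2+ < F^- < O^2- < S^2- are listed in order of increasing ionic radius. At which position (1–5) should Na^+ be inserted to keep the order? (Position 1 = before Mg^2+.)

2

Tabulating Z and e⁻: Mg^2+ (Z=12, 10 e⁻), Na^+ (Z=11, 10 e⁻), F^- (Z=9, 10 e⁻), O^2- (Z=8, 10 e⁻), S^2- (Z=16, 18 e⁻). Mg^2+ < Na^+ (isoelectronic, higher Z=12 is smaller); Na^+ < F^- (both 10 e⁻, Z=11>9); F^- < O^2- (isoelectronic, higher Z=9 is smaller); O^2- < S^2- (same group, 1 shell fewer).
The complete sequence is Mg^2+ < Na^+ < F^- < O^2- < S^2-. Na^+ sits at position 2.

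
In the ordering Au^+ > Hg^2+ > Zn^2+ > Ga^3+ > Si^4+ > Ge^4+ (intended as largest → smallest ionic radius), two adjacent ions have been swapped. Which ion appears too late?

Check each adjacent pair. Si^4+ and Ge^4+ are reversed: same group and charge — period 3 sits above period 4, so Si^4+ is smaller. No other neighbouring pair contradicts the periodic trends, so Ge^4+ is the ion listed too late.

Ge^4+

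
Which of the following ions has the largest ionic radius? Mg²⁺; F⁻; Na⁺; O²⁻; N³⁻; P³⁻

Electron counts and nuclear charges: Mg²⁺ (Z=12, 10 e⁻), Na⁺ (Z=11, 10 e⁻), F⁻ (Z=9, 10 e⁻), O²⁻ (Z=8, 10 e⁻), N³⁻ (Z=7, 10 e⁻), P³⁻ (Z=15, 18 e⁻). Mg²⁺ < Na⁺ (both 10 e⁻, Z=12>11); Na⁺ < F⁻ (both 10 e⁻, Z=11>9); F⁻ < O²⁻ (both 10 e⁻, Z=9>8); O²⁻ < N³⁻ (both 10 e⁻, Z=8>7); N³⁻ < P³⁻ (same group, 1 shell fewer).

P³⁻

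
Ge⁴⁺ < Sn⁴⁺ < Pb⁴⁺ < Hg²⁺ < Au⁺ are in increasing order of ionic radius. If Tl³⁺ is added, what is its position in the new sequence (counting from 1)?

Work out protons and electrons: Ge⁴⁺: 28 e⁻, Z=32, Sn⁴⁺: 46 e⁻, Z=50, Pb⁴⁺: 78 e⁻, Z=82, Tl³⁺: 78 e⁻, Z=81, Hg²⁺: 78 e⁻, Z=80, Au⁺: 78 e⁻, Z=79. Ge⁴⁺ < Sn⁴⁺ (same group, 1 shell fewer); Sn⁴⁺ < Pb⁴⁺ (same group, period 5 vs 6); Pb⁴⁺ < Tl³⁺ (both 78 e⁻, Z=82>81); Tl³⁺ < Hg²⁺ (both 78 e⁻, Z=81>80); Hg²⁺ < Au⁺ (both 78 e⁻, Z=80>79).
Merged order: Ge⁴⁺ < Sn⁴⁺ < Pb⁴⁺ < Tl³⁺ < Hg²⁺ < Au⁺ — Tl³⁺ is number 4.

4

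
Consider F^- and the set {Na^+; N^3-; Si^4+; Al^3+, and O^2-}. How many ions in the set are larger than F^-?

2

Isoelectronic series (10 e⁻ each). Size is set by nuclear charge: more protons means a smaller ion. Si^4+ (Z=14), Al^3+ (Z=13), Na^+ (Z=11), F^- (Z=9), O^2- (Z=8), N^3- (Z=7).
Placing each against F^-: smaller — Si^4+, Al^3+, Na^+; larger — O^2-, N^3-. So 2 are larger.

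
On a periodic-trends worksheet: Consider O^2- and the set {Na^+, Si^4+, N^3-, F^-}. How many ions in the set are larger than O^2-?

Each ion has 10 electrons. The ranking follows nuclear charge in reverse — greater Z gives a smaller radius. Si^4+ (Z=14), Na^+ (Z=11), F^- (Z=9), O^2- (Z=8), N^3- (Z=7).
Ordering all of them (including O^2-) by radius gives Si^4+ < Na^+ < F^- < O^2- < N^3-. Count: 1.

1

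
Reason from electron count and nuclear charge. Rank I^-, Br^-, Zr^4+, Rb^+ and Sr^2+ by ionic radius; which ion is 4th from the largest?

Sr^2+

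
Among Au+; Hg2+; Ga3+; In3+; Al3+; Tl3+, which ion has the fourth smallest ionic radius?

Tl3+

Tabulating Z and e⁻: Al3+: 10 e⁻, Z=13, Ga3+: 28 e⁻, Z=31, In3+: 46 e⁻, Z=49, Tl3+: 78 e⁻, Z=81, Hg2+: 78 e⁻, Z=80, Au+: 78 e⁻, Z=79. Al3+ < Ga3+ (same group, period 3 vs 4); Ga3+ < In3+ (same group, period 4 vs 5); In3+ < Tl3+ (same group, 1 shell fewer); Tl3+ < Hg2+ (both 78 e⁻, Z=81>80); Hg2+ < Au+ (both 78 e⁻, Z=80>79).
So the order is Al3+ < Ga3+ < In3+ < Tl3+ < Hg2+ < Au+; the 4th-smallest ion is Tl3+.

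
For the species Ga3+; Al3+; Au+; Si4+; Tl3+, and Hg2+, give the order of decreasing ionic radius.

Au+ > Hg2+ > Tl3+ > Ga3+ > Al3+ > Si4+

Work out protons and electrons: Si4+: 10 e⁻, Z=14, Al3+: 10 e⁻, Z=13, Ga3+: 28 e⁻, Z=31, Tl3+: 78 e⁻, Z=81, Hg2+: 78 e⁻, Z=80, Au+: 78 e⁻, Z=79. Si4+ < Al3+ (both 10 e⁻, Z=14>13); Al3+ < Ga3+ (same group, 1 shell fewer); Ga3+ < Tl3+ (same group, period 4 vs 6); Tl3+ < Hg2+ (both 78 e⁻, Z=81>80); Hg2+ < Au+ (both 78 e⁻, Z=80>79).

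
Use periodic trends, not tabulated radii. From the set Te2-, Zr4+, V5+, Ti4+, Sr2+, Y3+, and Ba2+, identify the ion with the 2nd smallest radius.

Ti4+

V5+ has 18 e⁻ (Z=23), Ti4+ has 18 e⁻ (Z=22), Zr4+ has 36 e⁻ (Z=40), Y3+ has 36 e⁻ (Z=39), Sr2+ has 36 e⁻ (Z=38), Ba2+ has 54 e⁻ (Z=56), Te2- has 54 e⁻ (Z=52). V5+ < Ti4+ (both 18 e⁻, Z=23>22); Ti4+ < Zr4+ (same group, period 4 vs 5); Zr4+ < Y3+ (both 36 e⁻, Z=40>39); Y3+ < Sr2+ (both 36 e⁻, Z=39>38); Sr2+ < Ba2+ (same group, period 5 vs 6); Ba2+ < Te2- (isoelectronic, higher Z=56 is smaller).
Ordering: V5+ < Ti4+ < Zr4+ < Y3+ < Sr2+ < Ba2+ < Te2-. The 2nd smallest is Ti4+.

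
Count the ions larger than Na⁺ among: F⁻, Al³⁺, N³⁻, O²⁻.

3

All of these have 10 electrons (isoelectronic). With the same electron cloud, the ion with the most protons pulls it in tightest. Nuclear charges: Al³⁺ (Z=13), Na⁺ (Z=11), F⁻ (Z=9), O²⁻ (Z=8), N³⁻ (Z=7). Highest Z is smallest.
Ordering all of them (including Na⁺) by radius gives Al³⁺ < Na⁺ < F⁻ < O²⁻ < N³⁻. That's 3.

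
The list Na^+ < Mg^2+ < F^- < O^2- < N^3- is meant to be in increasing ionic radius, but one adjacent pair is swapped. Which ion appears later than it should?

Mg^2+

Compare adjacent ions: Mg^2+ and Na^+ share 10 electrons; the higher nuclear charge on Mg (Z=12) contracts it more, so Mg^2+ < Na^+ — yet in this increasing list Na^+ sits before Mg^2+. Nothing else is reversed, so Mg^2+ should move one place to the left.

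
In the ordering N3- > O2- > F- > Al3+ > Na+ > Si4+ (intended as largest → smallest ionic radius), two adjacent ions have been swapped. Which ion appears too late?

Scanning neighbour by neighbour, only Al3+/Na+ violates a trend: Al3+ and Na+ share 10 electrons; the higher nuclear charge on Al (Z=13) contracts it more, so Al3+ < Na+. That makes Na+ the one sitting a position late relative to where it belongs.

Na+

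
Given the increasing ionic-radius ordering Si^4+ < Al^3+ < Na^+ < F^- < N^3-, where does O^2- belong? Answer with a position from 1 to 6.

5

All of these have 10 electrons (isoelectronic). With the same electron cloud, the ion with the most protons pulls it in tightest. Nuclear charges: Si^4+ (Z=14), Al^3+ (Z=13), Na^+ (Z=11), F^- (Z=9), O^2- (Z=8), N^3- (Z=7). Highest Z is smallest.
Merged order: Si^4+ < Al^3+ < Na^+ < F^- < O^2- < N^3- — O^2- is number 5.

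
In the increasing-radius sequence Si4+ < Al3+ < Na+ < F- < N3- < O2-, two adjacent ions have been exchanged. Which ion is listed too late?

O2-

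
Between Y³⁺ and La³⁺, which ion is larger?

Same group, same charge. Going down the group adds an extra shell of electrons, so the ion gets larger: Y³⁺ is highest in the group and smallest.

La³⁺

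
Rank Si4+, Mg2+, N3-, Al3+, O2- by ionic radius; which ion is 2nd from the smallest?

Al3+

Isoelectronic series (10 e⁻ each). Size is set by nuclear charge: more protons means a smaller ion. Si4+ (Z=14), Al3+ (Z=13), Mg2+ (Z=12), O2- (Z=8), N3- (Z=7).
That gives Si4+ < Al3+ < Mg2+ < O2- < N3-. From the smallest end, number 2 is Al3+.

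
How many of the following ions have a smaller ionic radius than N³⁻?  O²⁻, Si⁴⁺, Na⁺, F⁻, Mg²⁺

5

Each ion has 10 electrons. The ranking follows nuclear charge in reverse — greater Z gives a smaller radius. Si⁴⁺ (Z=14), Mg²⁺ (Z=12), Na⁺ (Z=11), F⁻ (Z=9), O²⁻ (Z=8), N³⁻ (Z=7).
Overall: Si⁴⁺ < Mg²⁺ < Na⁺ < F⁻ < O²⁻ < N³⁻. N³⁻ has 5 below it and 0 above. So 5 are smaller.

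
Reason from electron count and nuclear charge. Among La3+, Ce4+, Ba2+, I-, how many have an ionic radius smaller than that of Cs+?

3

All of these have 54 electrons (isoelectronic). With the same electron cloud, the ion with the most protons pulls it in tightest. Nuclear charges: Ce4+ (Z=58), La3+ (Z=57), Ba2+ (Z=56), Cs+ (Z=55), I- (Z=53). Highest Z is smallest.
Placing each against Cs+: smaller — Ce4+, La3+, Ba2+; larger — I-. That's 3.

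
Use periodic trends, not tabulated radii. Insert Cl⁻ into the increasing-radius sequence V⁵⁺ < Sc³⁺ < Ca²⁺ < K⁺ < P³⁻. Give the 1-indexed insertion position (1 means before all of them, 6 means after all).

5

These species are isoelectronic with 18 electrons. The only difference is the number of protons: V⁵⁺ (Z=23), Sc³⁺ (Z=21), Ca²⁺ (Z=20), K⁺ (Z=19), Cl⁻ (Z=17), P³⁻ (Z=15). The strongest nuclear pull (V⁵⁺) gives the smallest ion.
Putting Cl⁻ in gives V⁵⁺ < Sc³⁺ < Ca²⁺ < K⁺ < Cl⁻ < P³⁻; it lands at slot 5.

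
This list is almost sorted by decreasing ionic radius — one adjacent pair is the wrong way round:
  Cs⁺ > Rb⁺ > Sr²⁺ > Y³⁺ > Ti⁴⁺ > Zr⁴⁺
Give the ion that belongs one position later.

Ti⁴⁺

Check each adjacent pair. Ti⁴⁺ and Zr⁴⁺ are reversed: same group and charge — period 4 sits above period 5, so Ti⁴⁺ is smaller. No other neighbouring pair contradicts the periodic trends, so Ti⁴⁺ is the ion listed too early.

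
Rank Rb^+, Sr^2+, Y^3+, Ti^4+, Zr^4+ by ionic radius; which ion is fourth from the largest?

First list Z and electron count for each: Ti^4+: 18 e⁻, Z=22, Zr^4+: 36 e⁻, Z=40, Y^3+: 36 e⁻, Z=39, Sr^2+: 36 e⁻, Z=38, Rb^+: 36 e⁻, Z=37. Ti^4+ < Zr^4+ (same group, 1 shell fewer); Zr^4+ < Y^3+ (isoelectronic, higher Z=40 is smaller); Y^3+ < Sr^2+ (isoelectronic, higher Z=39 is smaller); Sr^2+ < Rb^+ (isoelectronic, higher Z=38 is smaller).
So the order is Ti^4+ < Zr^4+ < Y^3+ < Sr^2+ < Rb^+; the 4th-largest ion is Zr^4+.

Zr^4+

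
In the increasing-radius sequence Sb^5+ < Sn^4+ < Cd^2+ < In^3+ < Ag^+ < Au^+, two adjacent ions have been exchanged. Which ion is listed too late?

In^3+

Compare adjacent ions: they are isoelectronic (46 e⁻) and In has more protons than Cd (49 vs 48), making In^3+ smaller — yet in this increasing list Cd^2+ sits before In^3+. Nothing else is reversed, so In^3+ should move one place to the left.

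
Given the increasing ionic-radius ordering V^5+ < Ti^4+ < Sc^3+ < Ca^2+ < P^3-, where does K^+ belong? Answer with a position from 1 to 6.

5

Isoelectronic series (18 e⁻ each). Size is set by nuclear charge: more protons means a smaller ion. V^5+ (Z=23), Ti^4+ (Z=22), Sc^3+ (Z=21), Ca^2+ (Z=20), K^+ (Z=19), P^3- (Z=15).
With K^+ included the full order is V^5+ < Ti^4+ < Sc^3+ < Ca^2+ < K^+ < P^3-, so it takes position 5.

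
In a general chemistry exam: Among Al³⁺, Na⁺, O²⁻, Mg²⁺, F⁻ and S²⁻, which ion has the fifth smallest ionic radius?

Al³⁺ has 10 e⁻ (Z=13), Mg²⁺ has 10 e⁻ (Z=12), Na⁺ has 10 e⁻ (Z=11), F⁻ has 10 e⁻ (Z=9), O²⁻ has 10 e⁻ (Z=8), S²⁻ has 18 e⁻ (Z=16). Al³⁺ < Mg²⁺ (isoelectronic, higher Z=13 is smaller); Mg²⁺ < Na⁺ (both 10 e⁻, Z=12>11); Na⁺ < F⁻ (both 10 e⁻, Z=11>9); F⁻ < O²⁻ (both 10 e⁻, Z=9>8); O²⁻ < S²⁻ (same group, 1 shell fewer).
Full ascending order: Al³⁺ < Mg²⁺ < Na⁺ < F⁻ < O²⁻ < S²⁻. Counting from the smallest, position 5 is O²⁻.

O²⁻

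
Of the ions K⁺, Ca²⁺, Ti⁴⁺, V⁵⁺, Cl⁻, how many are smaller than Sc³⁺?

2

Each ion has 18 electrons. The ranking follows nuclear charge in reverse — greater Z gives a smaller radius. V⁵⁺ (Z=23), Ti⁴⁺ (Z=22), Sc³⁺ (Z=21), Ca²⁺ (Z=20), K⁺ (Z=19), Cl⁻ (Z=17).
Ordering all of them (including Sc³⁺) by radius gives V⁵⁺ < Ti⁴⁺ < Sc³⁺ < Ca²⁺ < K⁺ < Cl⁻. Count: 2.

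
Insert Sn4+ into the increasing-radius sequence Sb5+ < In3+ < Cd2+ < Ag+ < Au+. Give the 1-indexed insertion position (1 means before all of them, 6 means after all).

2

Electron counts and nuclear charges: Sb5+ (Z=51, 46 e⁻), Sn4+ (Z=50, 46 e⁻), In3+ (Z=49, 46 e⁻), Cd2+ (Z=48, 46 e⁻), Ag+ (Z=47, 46 e⁻), Au+ (Z=79, 78 e⁻). Sb5+ < Sn4+ (both 46 e⁻, Z=51>50); Sn4+ < In3+ (isoelectronic, higher Z=50 is smaller); In3+ < Cd2+ (isoelectronic, higher Z=49 is smaller); Cd2+ < Ag+ (isoelectronic, higher Z=48 is smaller); Ag+ < Au+ (same group, period 5 vs 6).
The complete sequence is Sb5+ < Sn4+ < In3+ < Cd2+ < Ag+ < Au+. Sn4+ sits at position 2.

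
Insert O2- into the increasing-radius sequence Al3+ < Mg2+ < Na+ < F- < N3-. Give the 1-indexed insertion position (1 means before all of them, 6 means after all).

5

Each ion has 10 electrons. The ranking follows nuclear charge in reverse — greater Z gives a smaller radius. Al3+ (Z=13), Mg2+ (Z=12), Na+ (Z=11), F- (Z=9), O2- (Z=8), N3- (Z=7).
With O2- included the full order is Al3+ < Mg2+ < Na+ < F- < O2- < N3-, so it takes position 5.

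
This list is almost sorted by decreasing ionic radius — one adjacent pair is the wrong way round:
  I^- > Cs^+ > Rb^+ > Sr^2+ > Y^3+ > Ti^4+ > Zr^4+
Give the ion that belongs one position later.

Compare adjacent ions: both in group 4 with the same charge; Ti^4+ (period 4) has the smaller radius — yet in this decreasing list Ti^4+ sits before Zr^4+. Nothing else is reversed, so Ti^4+ should move one place to the right.

Ti^4+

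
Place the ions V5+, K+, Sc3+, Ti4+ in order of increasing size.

V5+ < Ti4+ < Sc3+ < K+

These species are isoelectronic with 18 electrons. The only difference is the number of protons: V5+ (Z=23), Ti4+ (Z=22), Sc3+ (Z=21), K+ (Z=19). The strongest nuclear pull (V5+) gives the smallest ion.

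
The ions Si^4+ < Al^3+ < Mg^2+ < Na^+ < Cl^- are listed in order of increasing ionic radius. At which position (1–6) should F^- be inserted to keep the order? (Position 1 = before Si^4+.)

5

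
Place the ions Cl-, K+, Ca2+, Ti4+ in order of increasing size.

Each ion has 18 electrons. The ranking follows nuclear charge in reverse — greater Z gives a smaller radius. Ti4+ (Z=22), Ca2+ (Z=20), K+ (Z=19), Cl- (Z=17).

Ti4+ < Ca2+ < K+ < Cl-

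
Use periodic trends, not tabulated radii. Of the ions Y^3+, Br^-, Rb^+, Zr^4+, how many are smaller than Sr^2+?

2

These species are isoelectronic with 36 electrons. The only difference is the number of protons: Zr^4+ (Z=40), Y^3+ (Z=39), Sr^2+ (Z=38), Rb^+ (Z=37), Br^- (Z=35). The strongest nuclear pull (Zr^4+) gives the smallest ion.
Overall: Zr^4+ < Y^3+ < Sr^2+ < Rb^+ < Br^-. Sr^2+ has 2 below it and 2 above. That's 2.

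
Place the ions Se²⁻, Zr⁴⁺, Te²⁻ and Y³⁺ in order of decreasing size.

First list Z and electron count for each: Zr⁴⁺ (Z=40, 36 e⁻), Y³⁺ (Z=39, 36 e⁻), Se²⁻ (Z=34, 36 e⁻), Te²⁻ (Z=52, 54 e⁻). Zr⁴⁺ < Y³⁺ (isoelectronic, higher Z=40 is smaller); Y³⁺ < Se²⁻ (both 36 e⁻, Z=39>34); Se²⁻ < Te²⁻ (same group, period 4 vs 5).

Te²⁻ > Se²⁻ > Y³⁺ > Zr⁴⁺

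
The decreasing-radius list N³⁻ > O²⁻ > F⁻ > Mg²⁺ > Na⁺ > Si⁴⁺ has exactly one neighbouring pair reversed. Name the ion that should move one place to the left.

Na⁺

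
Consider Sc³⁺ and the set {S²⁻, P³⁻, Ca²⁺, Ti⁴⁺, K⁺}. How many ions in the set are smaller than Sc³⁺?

1

All of these have 18 electrons (isoelectronic). With the same electron cloud, the ion with the most protons pulls it in tightest. Nuclear charges: Ti⁴⁺ (Z=22), Sc³⁺ (Z=21), Ca²⁺ (Z=20), K⁺ (Z=19), S²⁻ (Z=16), P³⁻ (Z=15). Highest Z is smallest.
Ordering all of them (including Sc³⁺) by radius gives Ti⁴⁺ < Sc³⁺ < Ca²⁺ < K⁺ < S²⁻ < P³⁻. That's 1.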